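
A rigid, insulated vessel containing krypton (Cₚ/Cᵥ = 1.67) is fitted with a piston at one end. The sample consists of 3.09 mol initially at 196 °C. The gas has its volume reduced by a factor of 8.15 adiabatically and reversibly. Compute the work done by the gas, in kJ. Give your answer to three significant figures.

W ≈ -55.4 kJ

Adiabatic: T₁V₁^(γ−1) = T₂V₂^(γ−1) ⇒ T₂ = T₁ (V₁/V₂)^(γ−1).
T₁ = 196 °C = 469.1 K.
T₂ = 469.1 × 8.15^(0.67) = 1913 K.
Q = 0, so ΔU = W_on_gas = nCᵥΔT with Cᵥ = R/(γ−1) = 12.41 J/(mol·K).
ΔU = 3.09 × 12.41 × (1913 − 469.1) = 55370 J.
Work done by the gas = −ΔU = -55370 J.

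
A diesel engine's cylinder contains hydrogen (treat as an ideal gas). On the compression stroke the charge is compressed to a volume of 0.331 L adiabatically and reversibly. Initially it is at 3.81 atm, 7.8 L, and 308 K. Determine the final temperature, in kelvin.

For a reversible adiabat TV^(γ−1) is constant, so T₂ = T₁ (V₁/V₂)^(γ−1).
γ = 7/5 for a diatomic ideal gas.
T₂ = 308 × (7.8/0.331)^(2/5) = 1090 K.

T₂ ≈ 1090 K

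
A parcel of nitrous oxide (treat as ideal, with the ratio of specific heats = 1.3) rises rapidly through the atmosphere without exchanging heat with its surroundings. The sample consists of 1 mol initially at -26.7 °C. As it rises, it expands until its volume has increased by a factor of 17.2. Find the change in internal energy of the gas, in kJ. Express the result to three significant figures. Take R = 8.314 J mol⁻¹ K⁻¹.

Adiabatic: T₁V₁^(γ−1) = T₂V₂^(γ−1) ⇒ T₂ = T₁ (V₁/V₂)^(γ−1).
T₁ = -26.7 °C = 246.4 K.
T₂ = 246.4 × (1/17.2)^(0.3) = 105 K.
Q = 0, so ΔU = W_on_gas = nCᵥΔT with Cᵥ = R/(γ−1) = 27.71 J/(mol·K).
ΔU = 1 × 27.71 × (105 − 246.4) = -3921 J.

ΔU ≈ -3.92 kJ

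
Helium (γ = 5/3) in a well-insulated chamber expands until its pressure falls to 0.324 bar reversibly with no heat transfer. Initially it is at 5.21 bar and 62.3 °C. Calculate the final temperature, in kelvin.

T₂ ≈ 110 K

Along an adiabat T P^((1−γ)/γ) is constant, so T₂ = T₁ (P₂/P₁)^((γ−1)/γ).
T₁ = 62.3 °C = 335.4 K.
T₂ = 335.4 × (0.324/5.21)^(2/5) = 110.4 K.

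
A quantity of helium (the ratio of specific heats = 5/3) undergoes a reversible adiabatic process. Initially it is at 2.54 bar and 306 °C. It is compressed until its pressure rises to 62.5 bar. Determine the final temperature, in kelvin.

Along an adiabat T P^((1−γ)/γ) is constant, so T₂ = T₁ (P₂/P₁)^((γ−1)/γ).
T₁ = 306 °C = 579.1 K.
T₂ = 579.1 × (62.5/2.54)^(2/5) = 2085 K.

T₂ ≈ 2090 K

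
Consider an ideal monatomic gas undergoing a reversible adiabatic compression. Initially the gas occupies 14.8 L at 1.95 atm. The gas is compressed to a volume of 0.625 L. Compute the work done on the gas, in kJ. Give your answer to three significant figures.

γ = 5/3 for a monatomic ideal gas.
P₂ = P₁(V₁/V₂)^γ = 1.95×(14.8/0.625)^(5/3) = 380.8 atm.
For a reversible adiabat, W_by_gas = (P₁V₁ − P₂V₂)/(γ−1).
W_by = (197600×0.0148 − 3.858×10^7×0.000625) / (2/3) = -31780 J.
W_on_gas = −W_by = 31780 J.

W ≈ 31.8 kJ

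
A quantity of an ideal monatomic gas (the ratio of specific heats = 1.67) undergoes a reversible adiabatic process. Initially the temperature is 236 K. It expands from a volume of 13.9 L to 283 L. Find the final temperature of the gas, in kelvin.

T₂ ≈ 31.3 K

Adiabatic: T₁V₁^(γ−1) = T₂V₂^(γ−1) ⇒ T₂ = T₁ (V₁/V₂)^(γ−1).
T₂ = 236 × (13.9/283)^(0.67) = 31.34 K.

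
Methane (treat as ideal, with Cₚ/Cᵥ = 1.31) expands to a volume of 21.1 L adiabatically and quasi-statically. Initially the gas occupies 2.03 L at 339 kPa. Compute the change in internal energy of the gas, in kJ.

ΔU ≈ -1.15 kJ

P₂ = P₁(V₁/V₂)^γ = 339×(2.03/21.1)^(1.31) = 15.78 kPa.
For a reversible adiabat, W_by_gas = (P₁V₁ − P₂V₂)/(γ−1).
W_by = (339000×0.00203 − 15780×0.0211) / (0.31) = 1146 J.
Q = 0 ⇒ ΔU = −W_by = -1146 J.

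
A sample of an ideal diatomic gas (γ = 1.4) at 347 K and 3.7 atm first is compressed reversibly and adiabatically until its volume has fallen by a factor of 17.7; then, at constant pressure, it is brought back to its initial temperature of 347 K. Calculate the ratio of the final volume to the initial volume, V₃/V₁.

Adiabatic step: V₂/V₁ = 0.0565; T₂ = T₁·17.7^(0.4) = 1095 K.
Isobaric step: V₃/V₂ = T₃/T₂ = 347/1095.
V₃/V₁ = (V₂/V₁)(V₃/V₂) = 0.0565 × (347/1095) = 0.0179.

V₃/V₁ ≈ 0.0179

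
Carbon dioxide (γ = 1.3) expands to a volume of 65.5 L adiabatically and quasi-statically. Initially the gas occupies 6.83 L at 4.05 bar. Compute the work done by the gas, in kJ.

P₂ = P₁(V₁/V₂)^γ = 4.05×(6.83/65.5)^(1.3) = 0.2143 bar.
For a reversible adiabat, W_by_gas = (P₁V₁ − P₂V₂)/(γ−1).
W_by = (405000×0.00683 − 21430×0.0655) / (0.3) = 4541 J.

W ≈ 4.54 kJ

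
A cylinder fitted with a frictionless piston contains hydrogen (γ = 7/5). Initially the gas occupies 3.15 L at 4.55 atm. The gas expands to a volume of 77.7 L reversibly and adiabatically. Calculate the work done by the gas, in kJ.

W ≈ 2.62 kJ

P₂ = P₁(V₁/V₂)^γ = 4.55×(3.15/77.7)^(7/5) = 0.05117 atm.
For a reversible adiabat, W_by_gas = (P₁V₁ − P₂V₂)/(γ−1).
W_by = (461000×0.00315 − 5185×0.0777) / (2/5) = 2623 J.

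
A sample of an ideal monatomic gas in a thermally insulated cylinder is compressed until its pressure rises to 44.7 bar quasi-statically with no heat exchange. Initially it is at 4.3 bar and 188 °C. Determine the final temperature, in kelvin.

T₂ ≈ 1180 K

Adiabatic: T₂/T₁ = (P₂/P₁)^((γ−1)/γ).
For a monatomic ideal gas γ = 5/3, so (γ−1)/γ = 2/5.
T₁ = 188 °C = 461.1 K.
T₂ = 461.1 × (44.7/4.3)^(2/5) = 1176 K.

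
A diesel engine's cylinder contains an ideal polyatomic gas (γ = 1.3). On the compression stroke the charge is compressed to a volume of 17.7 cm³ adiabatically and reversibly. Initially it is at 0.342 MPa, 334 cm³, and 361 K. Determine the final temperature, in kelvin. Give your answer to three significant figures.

T₂ ≈ 871 K

Adiabatic: T₁V₁^(γ−1) = T₂V₂^(γ−1) ⇒ T₂ = T₁ (V₁/V₂)^(γ−1).
T₂ = 361 × (334/17.7)^(0.3) = 871.4 K.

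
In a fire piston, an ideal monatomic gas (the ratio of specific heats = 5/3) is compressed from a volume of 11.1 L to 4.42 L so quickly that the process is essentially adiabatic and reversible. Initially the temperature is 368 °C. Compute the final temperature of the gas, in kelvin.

T₂ ≈ 1180 K

Adiabatic: T₁V₁^(γ−1) = T₂V₂^(γ−1) ⇒ T₂ = T₁ (V₁/V₂)^(γ−1).
T₁ = 368 °C = 641.1 K.
T₂ = 641.1 × (11.1/4.42)^(2/3) = 1185 K.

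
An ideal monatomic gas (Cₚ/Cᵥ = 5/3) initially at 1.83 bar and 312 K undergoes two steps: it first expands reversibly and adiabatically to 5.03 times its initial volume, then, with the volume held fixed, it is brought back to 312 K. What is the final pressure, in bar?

Adiabatic step (PV^γ = const): P₂ = 1.83×(1/5.03)^(5/3) = 0.1239 bar; T₂ = 312×(1/5.03)^(2/3) = 106.3 K.
Isochoric: P₃ = P₂(T₃/T₂) = 0.1239 × (312/106.3) = 0.3638 bar.

P₃ ≈ 0.364 bar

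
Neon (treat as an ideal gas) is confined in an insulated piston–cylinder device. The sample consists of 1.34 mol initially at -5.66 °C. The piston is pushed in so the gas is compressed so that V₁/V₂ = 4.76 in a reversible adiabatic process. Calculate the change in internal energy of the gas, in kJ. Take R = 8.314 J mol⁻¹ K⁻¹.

Adiabatic: T₁V₁^(γ−1) = T₂V₂^(γ−1) ⇒ T₂ = T₁ (V₁/V₂)^(γ−1).
γ = 5/3 for a monatomic ideal gas, so γ−1 = 2/3.
T₁ = -5.66 °C = 267.5 K.
T₂ = 267.5 × 4.76^(2/3) = 756.9 K.
Q = 0, so ΔU = W_on_gas = nCᵥΔT with Cᵥ = R/(γ−1) = 12.47 J/(mol·K).
ΔU = 1.34 × 12.47 × (756.9 − 267.5) = 8179 J.

ΔU ≈ 8.18 kJ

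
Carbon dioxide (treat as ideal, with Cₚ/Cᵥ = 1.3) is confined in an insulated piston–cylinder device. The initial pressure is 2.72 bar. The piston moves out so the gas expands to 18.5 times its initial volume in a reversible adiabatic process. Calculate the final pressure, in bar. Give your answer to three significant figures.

P₂ ≈ 0.0613 bar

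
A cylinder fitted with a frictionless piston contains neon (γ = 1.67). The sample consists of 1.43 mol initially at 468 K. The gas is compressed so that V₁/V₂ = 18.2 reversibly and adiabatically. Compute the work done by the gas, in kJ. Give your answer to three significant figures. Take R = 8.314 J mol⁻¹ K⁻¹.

For a reversible adiabat TV^(γ−1) is constant, so T₂ = T₁ (V₁/V₂)^(γ−1).
T₂ = 468 × 18.2^(0.67) = 3270 K.
Q = 0, so ΔU = W_on_gas = nCᵥΔT with Cᵥ = R/(γ−1) = 12.41 J/(mol·K).
ΔU = 1.43 × 12.41 × (3270 − 468) = 49710 J.
Work done by the gas = −ΔU = -49710 J.

W ≈ -49.7 kJ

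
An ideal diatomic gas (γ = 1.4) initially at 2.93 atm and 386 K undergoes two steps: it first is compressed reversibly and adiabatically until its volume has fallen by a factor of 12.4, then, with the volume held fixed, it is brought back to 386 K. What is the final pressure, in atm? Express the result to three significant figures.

Adiabatic step (PV^γ = const): P₂ = 2.93×12.4^(1.4) = 99.46 atm; T₂ = 386×12.4^(0.4) = 1057 K.
Isochoric: P₃ = P₂(T₃/T₂) = 99.46 × (386/1057) = 36.33 atm.

P₃ ≈ 36.3 atm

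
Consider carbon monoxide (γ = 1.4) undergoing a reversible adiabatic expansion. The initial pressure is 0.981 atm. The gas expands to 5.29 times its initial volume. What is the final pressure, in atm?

P₂ ≈ 0.0952 atm

Since PV^γ is constant along a reversible adiabat, P₂ = P₁ (V₁/V₂)^γ.
P₂ = 0.981 × (1/5.29)^(1.4) = 0.09524 atm.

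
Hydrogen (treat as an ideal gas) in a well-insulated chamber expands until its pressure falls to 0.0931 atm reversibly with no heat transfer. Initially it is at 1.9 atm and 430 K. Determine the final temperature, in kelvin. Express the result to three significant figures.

T₂ ≈ 182 K

Along an adiabat T P^((1−γ)/γ) is constant, so T₂ = T₁ (P₂/P₁)^((γ−1)/γ).
For a diatomic ideal gas γ = 7/5, so (γ−1)/γ = 2/7.
T₂ = 430 × (0.0931/1.9)^(2/7) = 181.7 K.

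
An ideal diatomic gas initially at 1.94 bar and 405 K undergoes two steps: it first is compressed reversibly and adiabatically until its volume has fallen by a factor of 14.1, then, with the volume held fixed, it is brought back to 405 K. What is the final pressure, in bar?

P₃ ≈ 27.4 bar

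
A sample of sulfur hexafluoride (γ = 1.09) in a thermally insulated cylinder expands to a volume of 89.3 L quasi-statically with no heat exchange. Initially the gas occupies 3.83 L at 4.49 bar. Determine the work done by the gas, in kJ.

P₂ = P₁(V₁/V₂)^γ = 4.49×(3.83/89.3)^(1.09) = 0.145 bar.
For a reversible adiabat, W_by_gas = (P₁V₁ − P₂V₂)/(γ−1).
W_by = (449000×0.00383 − 14500×0.0893) / (0.09) = 4716 J.

W ≈ 4.72 kJ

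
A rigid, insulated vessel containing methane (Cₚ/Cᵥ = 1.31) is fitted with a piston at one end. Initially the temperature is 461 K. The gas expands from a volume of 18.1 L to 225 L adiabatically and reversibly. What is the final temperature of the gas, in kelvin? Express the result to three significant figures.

T₂ ≈ 211 K

For a reversible adiabat TV^(γ−1) is constant, so T₂ = T₁ (V₁/V₂)^(γ−1).
T₂ = 461 × (18.1/225)^(0.31) = 211.1 K.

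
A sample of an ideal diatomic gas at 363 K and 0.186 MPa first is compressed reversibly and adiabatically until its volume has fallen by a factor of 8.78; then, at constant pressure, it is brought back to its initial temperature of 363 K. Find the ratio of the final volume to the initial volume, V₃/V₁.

For a diatomic ideal gas γ = 7/5.
Adiabatic step: V₂/V₁ = 0.1139; T₂ = T₁·8.78^(2/5) = 865.6 K.
Isobaric step: V₃/V₂ = T₃/T₂ = 363/865.6.
V₃/V₁ = (V₂/V₁)(V₃/V₂) = 0.1139 × (363/865.6) = 0.04776.

V₃/V₁ ≈ 0.0478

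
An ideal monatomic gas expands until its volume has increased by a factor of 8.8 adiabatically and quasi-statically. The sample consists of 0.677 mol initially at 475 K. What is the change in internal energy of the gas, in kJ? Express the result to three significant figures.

ΔU ≈ -3.07 kJ

Adiabatic: T₁V₁^(γ−1) = T₂V₂^(γ−1) ⇒ T₂ = T₁ (V₁/V₂)^(γ−1).
γ = 5/3 for a monatomic ideal gas, so γ−1 = 2/3.
T₂ = 475 × (1/8.8)^(2/3) = 111.4 K.
Q = 0, so ΔU = W_on_gas = nCᵥΔT with Cᵥ = R/(γ−1) = 12.47 J/(mol·K).
ΔU = 0.677 × 12.47 × (111.4 − 475) = -3069 J.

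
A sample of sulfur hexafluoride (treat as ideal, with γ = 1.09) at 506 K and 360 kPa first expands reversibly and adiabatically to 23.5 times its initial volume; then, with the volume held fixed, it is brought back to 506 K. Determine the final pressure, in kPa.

P₃ ≈ 15.3 kPa

Adiabatic step (PV^γ = const): P₂ = 360×(1/23.5)^(1.09) = 11.53 kPa; T₂ = 506×(1/23.5)^(0.09) = 380.9 K.
Isochoric: P₃ = P₂(T₃/T₂) = 11.53 × (506/380.9) = 15.32 kPa.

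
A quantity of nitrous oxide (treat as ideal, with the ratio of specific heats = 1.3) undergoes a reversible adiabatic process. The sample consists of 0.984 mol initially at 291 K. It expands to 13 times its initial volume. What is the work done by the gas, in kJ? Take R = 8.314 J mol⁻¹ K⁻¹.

W ≈ 4.26 kJ

For a reversible adiabat TV^(γ−1) is constant, so T₂ = T₁ (V₁/V₂)^(γ−1).
T₂ = 291 × (1/13)^(0.3) = 134.8 K.
Q = 0, so ΔU = W_on_gas = nCᵥΔT with Cᵥ = R/(γ−1) = 27.71 J/(mol·K).
ΔU = 0.984 × 27.71 × (134.8 − 291) = -4259 J.
Work done by the gas = −ΔU = 4259 J.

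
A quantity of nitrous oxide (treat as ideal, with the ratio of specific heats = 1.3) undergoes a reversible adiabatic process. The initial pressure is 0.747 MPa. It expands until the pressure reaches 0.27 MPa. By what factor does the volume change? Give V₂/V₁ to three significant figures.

From PV^γ = const, V₂/V₁ = (P₁/P₂)^(1/γ).
V₂/V₁ = (0.747/0.27)^(0.769) = 2.188.

V₂/V₁ ≈ 2.19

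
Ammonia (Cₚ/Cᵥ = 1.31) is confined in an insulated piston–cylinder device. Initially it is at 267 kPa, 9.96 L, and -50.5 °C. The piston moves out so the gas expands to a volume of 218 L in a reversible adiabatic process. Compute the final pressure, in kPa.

P₂ ≈ 4.69 kPa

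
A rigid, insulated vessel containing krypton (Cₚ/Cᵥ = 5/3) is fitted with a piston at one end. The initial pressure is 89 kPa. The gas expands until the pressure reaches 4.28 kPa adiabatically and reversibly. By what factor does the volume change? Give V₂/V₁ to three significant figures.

From PV^γ = const, V₂/V₁ = (P₁/P₂)^(1/γ).
V₂/V₁ = (89/4.28)^(3/5) = 6.177.

V₂/V₁ ≈ 6.18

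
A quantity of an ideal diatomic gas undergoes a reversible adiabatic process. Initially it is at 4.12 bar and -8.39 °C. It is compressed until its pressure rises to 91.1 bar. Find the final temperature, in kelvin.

Adiabatic: T₂/T₁ = (P₂/P₁)^((γ−1)/γ).
For a diatomic ideal gas γ = 7/5, so (γ−1)/γ = 2/7.
T₁ = -8.39 °C = 264.8 K.
T₂ = 264.8 × (91.1/4.12)^(2/7) = 641.3 K.

T₂ ≈ 641 K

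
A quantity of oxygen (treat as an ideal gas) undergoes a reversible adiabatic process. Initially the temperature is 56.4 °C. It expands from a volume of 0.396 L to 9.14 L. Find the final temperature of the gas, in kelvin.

T₂ ≈ 93.9 K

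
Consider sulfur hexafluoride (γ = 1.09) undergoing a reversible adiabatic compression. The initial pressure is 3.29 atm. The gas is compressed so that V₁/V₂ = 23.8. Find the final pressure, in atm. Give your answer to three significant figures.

Since PV^γ is constant along a reversible adiabat, P₂ = P₁ (V₁/V₂)^γ.
P₂ = 3.29 × 23.8^(1.09) = 104.2 atm.

P₂ ≈ 104 atm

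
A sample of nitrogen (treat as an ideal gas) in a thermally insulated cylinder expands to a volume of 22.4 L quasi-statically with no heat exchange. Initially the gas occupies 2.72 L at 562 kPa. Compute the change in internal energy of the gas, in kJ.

ΔU ≈ -2.18 kJ

γ = 7/5 for a diatomic ideal gas.
P₂ = P₁(V₁/V₂)^γ = 562×(2.72/22.4)^(7/5) = 29.36 kPa.
For a reversible adiabat, W_by_gas = (P₁V₁ − P₂V₂)/(γ−1).
W_by = (562000×0.00272 − 29360×0.0224) / (2/5) = 2177 J.
Q = 0 ⇒ ΔU = −W_by = -2177 J.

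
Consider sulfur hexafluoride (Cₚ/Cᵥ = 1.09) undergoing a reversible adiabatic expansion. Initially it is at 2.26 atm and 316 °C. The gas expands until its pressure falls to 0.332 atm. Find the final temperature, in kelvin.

T₂ ≈ 503 K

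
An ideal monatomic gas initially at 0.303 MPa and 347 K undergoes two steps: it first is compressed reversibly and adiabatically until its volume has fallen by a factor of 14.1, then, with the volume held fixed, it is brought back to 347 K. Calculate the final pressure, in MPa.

P₃ ≈ 4.27 MPa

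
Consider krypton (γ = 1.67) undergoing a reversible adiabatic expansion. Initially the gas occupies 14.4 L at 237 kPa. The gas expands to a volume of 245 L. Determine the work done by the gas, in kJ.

W ≈ 4.33 kJ

P₂ = P₁(V₁/V₂)^γ = 237×(14.4/245)^(1.67) = 2.086 kPa.
For a reversible adiabat, W_by_gas = (P₁V₁ − P₂V₂)/(γ−1).
W_by = (237000×0.0144 − 2086×0.245) / (0.67) = 4331 J.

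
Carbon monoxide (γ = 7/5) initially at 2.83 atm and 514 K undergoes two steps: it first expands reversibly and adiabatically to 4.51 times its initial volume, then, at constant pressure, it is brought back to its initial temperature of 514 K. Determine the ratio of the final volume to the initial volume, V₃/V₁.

Adiabatic step: V₂/V₁ = 4.51; T₂ = T₁·(1/4.51)^(2/5) = 281.4 K.
Isobaric step: V₃/V₂ = T₃/T₂ = 514/281.4.
V₃/V₁ = (V₂/V₁)(V₃/V₂) = 4.51 × (514/281.4) = 8.238.

V₃/V₁ ≈ 8.24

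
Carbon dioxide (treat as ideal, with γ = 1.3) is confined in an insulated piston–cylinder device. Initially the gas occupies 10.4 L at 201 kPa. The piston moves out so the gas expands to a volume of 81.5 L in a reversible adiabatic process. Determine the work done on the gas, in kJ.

P₂ = P₁(V₁/V₂)^γ = 201×(10.4/81.5)^(1.3) = 13.83 kPa.
For a reversible adiabat, W_by_gas = (P₁V₁ − P₂V₂)/(γ−1).
W_by = (201000×0.0104 − 13830×0.0815) / (0.3) = 3211 J.
W_on_gas = −W_by = -3211 J.

W ≈ -3.21 kJ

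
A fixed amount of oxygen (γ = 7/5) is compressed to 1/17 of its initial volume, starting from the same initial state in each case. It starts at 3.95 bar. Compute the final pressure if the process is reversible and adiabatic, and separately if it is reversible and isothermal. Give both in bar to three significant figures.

adiabatic: 209 bar; isothermal: 67.2 bar

Isothermal: P₂ = P₁(V₁/V₂) = 3.95×17 = 67.15 bar.
Adiabatic: P₂ = P₁(V₁/V₂)^γ = 3.95×17^(7/5) = 208.6 bar.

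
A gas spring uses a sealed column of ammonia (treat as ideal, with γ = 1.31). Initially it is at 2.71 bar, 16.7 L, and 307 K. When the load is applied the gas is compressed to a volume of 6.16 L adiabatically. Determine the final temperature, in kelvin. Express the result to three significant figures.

T₂ ≈ 418 K

Adiabatic: T₁V₁^(γ−1) = T₂V₂^(γ−1) ⇒ T₂ = T₁ (V₁/V₂)^(γ−1).
T₂ = 307 × (16.7/6.16)^(0.31) = 418.2 K.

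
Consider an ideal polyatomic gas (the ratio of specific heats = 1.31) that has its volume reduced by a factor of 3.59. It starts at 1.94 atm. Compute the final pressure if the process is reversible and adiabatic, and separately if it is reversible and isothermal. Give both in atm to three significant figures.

adiabatic: 10.4 atm; isothermal: 6.96 atm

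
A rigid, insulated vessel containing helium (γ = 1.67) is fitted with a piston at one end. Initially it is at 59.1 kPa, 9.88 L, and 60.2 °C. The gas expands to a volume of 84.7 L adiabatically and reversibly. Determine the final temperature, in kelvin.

T₂ ≈ 79.0 K

Adiabatic: T₁V₁^(γ−1) = T₂V₂^(γ−1) ⇒ T₂ = T₁ (V₁/V₂)^(γ−1).
T₁ = 60.2 °C = 333.3 K.
T₂ = 333.3 × (9.88/84.7)^(0.67) = 79.01 K.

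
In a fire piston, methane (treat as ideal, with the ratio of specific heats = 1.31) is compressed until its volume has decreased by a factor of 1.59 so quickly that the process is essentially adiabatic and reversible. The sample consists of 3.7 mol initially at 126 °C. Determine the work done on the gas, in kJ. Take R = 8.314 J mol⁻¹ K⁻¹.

W ≈ 6.12 kJ

For a reversible adiabat TV^(γ−1) is constant, so T₂ = T₁ (V₁/V₂)^(γ−1).
T₁ = 126 °C = 399.1 K.
T₂ = 399.1 × 1.59^(0.31) = 460.9 K.
Q = 0, so ΔU = W_on_gas = nCᵥΔT with Cᵥ = R/(γ−1) = 26.82 J/(mol·K).
ΔU = 3.7 × 26.82 × (460.9 − 399.1) = 6124 J.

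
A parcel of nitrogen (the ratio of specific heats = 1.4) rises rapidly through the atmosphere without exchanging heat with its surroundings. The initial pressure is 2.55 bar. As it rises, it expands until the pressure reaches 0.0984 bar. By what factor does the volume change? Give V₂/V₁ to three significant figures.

From PV^γ = const, V₂/V₁ = (P₁/P₂)^(1/γ).
V₂/V₁ = (2.55/0.0984)^(0.714) = 10.23.

V₂/V₁ ≈ 10.2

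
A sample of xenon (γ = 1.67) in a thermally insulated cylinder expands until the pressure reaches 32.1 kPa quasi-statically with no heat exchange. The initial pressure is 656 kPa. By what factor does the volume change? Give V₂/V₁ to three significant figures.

From PV^γ = const, V₂/V₁ = (P₁/P₂)^(1/γ).
V₂/V₁ = (656/32.1)^(0.599) = 6.091.

V₂/V₁ ≈ 6.09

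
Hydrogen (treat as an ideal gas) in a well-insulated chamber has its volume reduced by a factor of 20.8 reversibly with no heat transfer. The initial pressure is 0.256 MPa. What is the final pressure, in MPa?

P₂ ≈ 17.9 MPa

Adiabatic: P₁V₁^γ = P₂V₂^γ ⇒ P₂ = P₁ (V₁/V₂)^γ.
For a diatomic ideal gas γ = 7/5.
P₂ = 0.256 × 20.8^(7/5) = 17.93 MPa.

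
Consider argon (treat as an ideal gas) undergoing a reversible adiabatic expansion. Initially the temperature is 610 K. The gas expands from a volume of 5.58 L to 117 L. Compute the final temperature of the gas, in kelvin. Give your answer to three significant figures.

T₂ ≈ 80.2 K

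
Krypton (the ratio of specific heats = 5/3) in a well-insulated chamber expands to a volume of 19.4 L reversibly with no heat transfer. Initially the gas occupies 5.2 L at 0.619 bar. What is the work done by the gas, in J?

P₂ = P₁(V₁/V₂)^γ = 0.619×(5.2/19.4)^(5/3) = 0.06898 bar.
For a reversible adiabat, W_by_gas = (P₁V₁ − P₂V₂)/(γ−1).
W_by = (61900×0.0052 − 6898×0.0194) / (2/3) = 282.1 J.

W ≈ 282 J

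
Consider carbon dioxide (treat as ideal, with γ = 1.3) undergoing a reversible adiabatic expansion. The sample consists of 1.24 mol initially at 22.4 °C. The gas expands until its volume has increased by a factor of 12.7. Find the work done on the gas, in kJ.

Adiabatic: T₁V₁^(γ−1) = T₂V₂^(γ−1) ⇒ T₂ = T₁ (V₁/V₂)^(γ−1).
T₁ = 22.4 °C = 295.5 K.
T₂ = 295.5 × (1/12.7)^(0.3) = 137.9 K.
Q = 0, so ΔU = W_on_gas = nCᵥΔT with Cᵥ = R/(γ−1) = 27.71 J/(mol·K).
ΔU = 1.24 × 27.71 × (137.9 − 295.5) = -5418 J.

W ≈ -5.42 kJ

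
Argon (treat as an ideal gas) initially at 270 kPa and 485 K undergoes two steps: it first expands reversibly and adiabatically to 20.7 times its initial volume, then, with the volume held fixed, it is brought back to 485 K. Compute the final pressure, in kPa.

P₃ ≈ 13.0 kPa

For a monatomic ideal gas γ = 5/3.
Adiabatic step (PV^γ = const): P₂ = 270×(1/20.7)^(5/3) = 1.73 kPa; T₂ = 485×(1/20.7)^(2/3) = 64.33 K.
Isochoric: P₃ = P₂(T₃/T₂) = 1.73 × (485/64.33) = 13.04 kPa.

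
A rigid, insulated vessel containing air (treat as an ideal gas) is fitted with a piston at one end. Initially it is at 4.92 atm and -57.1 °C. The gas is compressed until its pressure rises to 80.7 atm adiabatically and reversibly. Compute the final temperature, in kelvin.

Along an adiabat T P^((1−γ)/γ) is constant, so T₂ = T₁ (P₂/P₁)^((γ−1)/γ).
For a diatomic ideal gas γ = 7/5, so (γ−1)/γ = 2/7.
T₁ = -57.1 °C = 216 K.
T₂ = 216 × (80.7/4.92)^(2/7) = 480.5 K.

T₂ ≈ 480 K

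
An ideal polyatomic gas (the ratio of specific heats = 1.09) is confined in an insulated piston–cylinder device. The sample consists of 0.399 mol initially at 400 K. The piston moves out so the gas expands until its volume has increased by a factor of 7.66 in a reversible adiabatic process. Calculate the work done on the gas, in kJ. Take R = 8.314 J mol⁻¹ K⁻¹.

W ≈ -2.47 kJ

Adiabatic: T₁V₁^(γ−1) = T₂V₂^(γ−1) ⇒ T₂ = T₁ (V₁/V₂)^(γ−1).
T₂ = 400 × (1/7.66)^(0.09) = 333 K.
Q = 0, so ΔU = W_on_gas = nCᵥΔT with Cᵥ = R/(γ−1) = 92.38 J/(mol·K).
ΔU = 0.399 × 92.38 × (333 − 400) = -2469 J.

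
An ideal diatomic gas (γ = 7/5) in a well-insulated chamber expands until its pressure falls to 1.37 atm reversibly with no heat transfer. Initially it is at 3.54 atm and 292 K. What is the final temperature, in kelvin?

T₂ ≈ 223 K

Adiabatic: T₂/T₁ = (P₂/P₁)^((γ−1)/γ).
T₂ = 292 × (1.37/3.54)^(2/7) = 222.6 K.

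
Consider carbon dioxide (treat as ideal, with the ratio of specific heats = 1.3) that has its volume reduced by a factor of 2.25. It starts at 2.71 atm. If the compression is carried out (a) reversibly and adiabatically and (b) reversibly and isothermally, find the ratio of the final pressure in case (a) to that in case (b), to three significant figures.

P_adiabatic / P_isothermal ≈ 1.28

Isothermal: P_b = P₁(V₁/V₂) = 2.71×2.25.
Adiabatic: P_a = P₁(V₁/V₂)^γ = 2.71×2.25^(1.3).
P_a/P_b = (V₁/V₂)^(γ−1) = 2.25^(0.3) = 1.275.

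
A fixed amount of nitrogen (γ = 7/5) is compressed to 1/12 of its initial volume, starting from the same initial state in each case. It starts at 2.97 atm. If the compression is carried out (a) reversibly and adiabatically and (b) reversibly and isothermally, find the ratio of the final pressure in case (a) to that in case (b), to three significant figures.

Isothermal: P_b = P₁(V₁/V₂) = 2.97×12.
Adiabatic: P_a = P₁(V₁/V₂)^γ = 2.97×12^(7/5).
P_a/P_b = (V₁/V₂)^(γ−1) = 12^(2/5) = 2.702.

P_adiabatic / P_isothermal ≈ 2.70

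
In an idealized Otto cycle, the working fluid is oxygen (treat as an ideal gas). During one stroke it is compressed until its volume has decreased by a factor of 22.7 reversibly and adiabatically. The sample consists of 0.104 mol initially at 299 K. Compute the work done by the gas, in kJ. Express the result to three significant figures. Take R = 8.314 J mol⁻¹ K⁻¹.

For a reversible adiabat TV^(γ−1) is constant, so T₂ = T₁ (V₁/V₂)^(γ−1).
γ = 7/5 for a diatomic ideal gas, so γ−1 = 2/5.
T₂ = 299 × 22.7^(2/5) = 1043 K.
Q = 0, so ΔU = W_on_gas = nCᵥΔT with Cᵥ = R/(γ−1) = 20.79 J/(mol·K).
ΔU = 0.104 × 20.79 × (1043 − 299) = 1607 J.
Work done by the gas = −ΔU = -1607 J.

W ≈ -1.61 kJ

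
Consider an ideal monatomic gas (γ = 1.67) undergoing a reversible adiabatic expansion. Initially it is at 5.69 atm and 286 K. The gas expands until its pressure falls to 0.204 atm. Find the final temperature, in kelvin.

T₂ ≈ 75.2 K

Adiabatic: T₂/T₁ = (P₂/P₁)^((γ−1)/γ).
T₂ = 286 × (0.204/5.69)^(0.401) = 75.24 K.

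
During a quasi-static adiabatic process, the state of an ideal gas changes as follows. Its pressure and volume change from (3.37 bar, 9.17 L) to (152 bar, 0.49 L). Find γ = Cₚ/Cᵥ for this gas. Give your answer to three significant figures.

PV^γ = const ⇒ γ = ln(P₂/P₁) / ln(V₁/V₂).
γ = ln(152/3.37) / ln(9.17/0.49) = 1.3.

γ ≈ 1.30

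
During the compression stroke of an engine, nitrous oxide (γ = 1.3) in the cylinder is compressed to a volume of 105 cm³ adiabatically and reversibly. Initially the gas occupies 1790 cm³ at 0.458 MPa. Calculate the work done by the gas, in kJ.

W ≈ -3.67 kJ

P₂ = P₁(V₁/V₂)^γ = 0.458×(1790/105)^(1.3) = 18.28 MPa.
For a reversible adiabat, W_by_gas = (P₁V₁ − P₂V₂)/(γ−1).
W_by = (458000×0.00179 − 1.828×10^7×0.000105) / (0.3) = -3666 J.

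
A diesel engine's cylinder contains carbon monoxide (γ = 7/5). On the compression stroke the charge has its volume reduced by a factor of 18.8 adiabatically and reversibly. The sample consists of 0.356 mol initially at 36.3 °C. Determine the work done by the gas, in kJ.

W ≈ -5.11 kJ

For a reversible adiabat TV^(γ−1) is constant, so T₂ = T₁ (V₁/V₂)^(γ−1).
T₁ = 36.3 °C = 309.4 K.
T₂ = 309.4 × 18.8^(2/5) = 1001 K.
Q = 0, so ΔU = W_on_gas = nCᵥΔT with Cᵥ = R/(γ−1) = 20.79 J/(mol·K).
ΔU = 0.356 × 20.79 × (1001 − 309.4) = 5114 J.
Work done by the gas = −ΔU = -5114 J.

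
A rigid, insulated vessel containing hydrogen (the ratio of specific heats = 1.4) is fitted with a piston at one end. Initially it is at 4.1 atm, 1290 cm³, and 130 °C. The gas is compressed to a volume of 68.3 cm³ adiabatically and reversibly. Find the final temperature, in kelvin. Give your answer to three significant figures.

T₂ ≈ 1310 K

Adiabatic: T₁V₁^(γ−1) = T₂V₂^(γ−1) ⇒ T₂ = T₁ (V₁/V₂)^(γ−1).
T₁ = 130 °C = 403.1 K.
T₂ = 403.1 × (1290/68.3)^(0.4) = 1306 K.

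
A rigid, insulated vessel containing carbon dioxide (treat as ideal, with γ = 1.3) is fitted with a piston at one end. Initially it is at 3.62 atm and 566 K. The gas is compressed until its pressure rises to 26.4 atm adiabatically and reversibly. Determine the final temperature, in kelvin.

Adiabatic: T₂/T₁ = (P₂/P₁)^((γ−1)/γ).
T₂ = 566 × (26.4/3.62)^(0.231) = 895.3 K.

T₂ ≈ 895 K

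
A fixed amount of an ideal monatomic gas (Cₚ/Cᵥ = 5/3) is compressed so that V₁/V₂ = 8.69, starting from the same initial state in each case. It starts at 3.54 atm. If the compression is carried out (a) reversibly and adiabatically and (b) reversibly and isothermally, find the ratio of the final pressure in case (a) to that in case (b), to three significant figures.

P_adiabatic / P_isothermal ≈ 4.23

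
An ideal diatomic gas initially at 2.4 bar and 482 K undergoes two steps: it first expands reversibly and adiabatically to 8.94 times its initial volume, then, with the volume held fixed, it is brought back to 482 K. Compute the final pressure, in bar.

P₃ ≈ 0.268 bar

For a diatomic ideal gas γ = 7/5.
Adiabatic step (PV^γ = const): P₂ = 2.4×(1/8.94)^(7/5) = 0.1118 bar; T₂ = 482×(1/8.94)^(2/5) = 200.7 K.
Isochoric: P₃ = P₂(T₃/T₂) = 0.1118 × (482/200.7) = 0.2685 bar.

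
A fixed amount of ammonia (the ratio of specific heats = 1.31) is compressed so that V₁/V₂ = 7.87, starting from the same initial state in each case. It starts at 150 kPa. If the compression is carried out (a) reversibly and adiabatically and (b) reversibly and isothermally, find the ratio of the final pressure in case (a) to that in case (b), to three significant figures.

Isothermal: P_b = P₁(V₁/V₂) = 150×7.87.
Adiabatic: P_a = P₁(V₁/V₂)^γ = 150×7.87^(1.31).
P_a/P_b = (V₁/V₂)^(γ−1) = 7.87^(0.31) = 1.896.

P_adiabatic / P_isothermal ≈ 1.90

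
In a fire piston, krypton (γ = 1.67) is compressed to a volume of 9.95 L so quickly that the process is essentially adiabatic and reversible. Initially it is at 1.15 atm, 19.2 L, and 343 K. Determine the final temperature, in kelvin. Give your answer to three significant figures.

T₂ ≈ 533 K

For a reversible adiabat TV^(γ−1) is constant, so T₂ = T₁ (V₁/V₂)^(γ−1).
T₂ = 343 × (19.2/9.95)^(0.67) = 532.8 K.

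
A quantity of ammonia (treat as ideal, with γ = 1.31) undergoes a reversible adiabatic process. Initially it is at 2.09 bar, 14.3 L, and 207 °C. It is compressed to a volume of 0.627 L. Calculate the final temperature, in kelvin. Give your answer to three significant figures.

T₂ ≈ 1270 K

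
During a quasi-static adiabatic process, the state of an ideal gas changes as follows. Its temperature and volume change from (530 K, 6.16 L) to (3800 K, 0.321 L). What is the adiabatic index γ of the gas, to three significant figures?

TV^(γ−1) = const ⇒ γ − 1 = ln(T₂/T₁) / ln(V₁/V₂).
γ = 1 + ln(3800/530) / ln(6.16/0.321) = 1.667.

γ ≈ 1.67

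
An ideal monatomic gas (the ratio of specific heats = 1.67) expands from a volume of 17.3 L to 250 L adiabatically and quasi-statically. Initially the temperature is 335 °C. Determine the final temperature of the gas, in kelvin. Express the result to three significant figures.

T₂ ≈ 102 K

For a reversible adiabat TV^(γ−1) is constant, so T₂ = T₁ (V₁/V₂)^(γ−1).
T₁ = 335 °C = 608.1 K.
T₂ = 608.1 × (17.3/250)^(0.67) = 101.6 K.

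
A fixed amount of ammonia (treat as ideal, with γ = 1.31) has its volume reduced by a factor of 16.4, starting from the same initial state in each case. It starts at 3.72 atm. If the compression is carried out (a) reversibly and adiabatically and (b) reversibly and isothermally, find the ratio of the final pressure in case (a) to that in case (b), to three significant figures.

Isothermal: P_b = P₁(V₁/V₂) = 3.72×16.4.
Adiabatic: P_a = P₁(V₁/V₂)^γ = 3.72×16.4^(1.31).
P_a/P_b = (V₁/V₂)^(γ−1) = 16.4^(0.31) = 2.38.

P_adiabatic / P_isothermal ≈ 2.38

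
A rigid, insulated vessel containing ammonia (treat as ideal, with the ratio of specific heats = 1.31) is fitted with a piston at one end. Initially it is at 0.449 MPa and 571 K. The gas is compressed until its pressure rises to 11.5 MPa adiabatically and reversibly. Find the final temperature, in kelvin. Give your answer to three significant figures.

T₂ ≈ 1230 K

Along an adiabat T P^((1−γ)/γ) is constant, so T₂ = T₁ (P₂/P₁)^((γ−1)/γ).
T₂ = 571 × (11.5/0.449)^(0.237) = 1230 K.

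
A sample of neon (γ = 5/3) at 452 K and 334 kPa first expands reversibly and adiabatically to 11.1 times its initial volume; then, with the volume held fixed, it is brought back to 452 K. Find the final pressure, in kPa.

Adiabatic step (PV^γ = const): P₂ = 334×(1/11.1)^(5/3) = 6.047 kPa; T₂ = 452×(1/11.1)^(2/3) = 90.84 K.
Isochoric: P₃ = P₂(T₃/T₂) = 6.047 × (452/90.84) = 30.09 kPa.

P₃ ≈ 30.1 kPa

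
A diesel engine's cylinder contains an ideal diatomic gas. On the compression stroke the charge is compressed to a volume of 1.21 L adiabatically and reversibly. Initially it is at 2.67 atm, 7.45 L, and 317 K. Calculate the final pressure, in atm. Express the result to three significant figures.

P₂ ≈ 34.0 atm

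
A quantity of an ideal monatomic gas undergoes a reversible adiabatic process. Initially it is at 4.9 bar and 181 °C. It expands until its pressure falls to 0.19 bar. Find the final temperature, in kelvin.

T₂ ≈ 124 K

Adiabatic: T₂/T₁ = (P₂/P₁)^((γ−1)/γ).
For a monatomic ideal gas γ = 5/3, so (γ−1)/γ = 2/5.
T₁ = 181 °C = 454.1 K.
T₂ = 454.1 × (0.19/4.9)^(2/5) = 123.8 K.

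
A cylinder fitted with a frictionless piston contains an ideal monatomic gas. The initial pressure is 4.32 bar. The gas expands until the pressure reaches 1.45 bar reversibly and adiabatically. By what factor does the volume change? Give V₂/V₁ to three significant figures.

From PV^γ = const, V₂/V₁ = (P₁/P₂)^(1/γ).
For a monatomic ideal gas γ = 5/3.
V₂/V₁ = (4.32/1.45)^(3/5) = 1.925.

V₂/V₁ ≈ 1.93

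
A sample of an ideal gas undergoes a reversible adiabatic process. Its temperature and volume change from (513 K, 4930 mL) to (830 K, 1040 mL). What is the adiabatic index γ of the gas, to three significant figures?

TV^(γ−1) = const ⇒ γ − 1 = ln(T₂/T₁) / ln(V₁/V₂).
γ = 1 + ln(830/513) / ln(4930/1040) = 1.309.

γ ≈ 1.31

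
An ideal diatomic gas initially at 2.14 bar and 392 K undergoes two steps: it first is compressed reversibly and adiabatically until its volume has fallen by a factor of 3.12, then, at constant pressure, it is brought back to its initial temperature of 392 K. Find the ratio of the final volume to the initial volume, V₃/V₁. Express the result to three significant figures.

V₃/V₁ ≈ 0.203

For a diatomic ideal gas γ = 7/5.
Adiabatic step: V₂/V₁ = 0.3205; T₂ = T₁·3.12^(2/5) = 617.9 K.
Isobaric step: V₃/V₂ = T₃/T₂ = 392/617.9.
V₃/V₁ = (V₂/V₁)(V₃/V₂) = 0.3205 × (392/617.9) = 0.2033.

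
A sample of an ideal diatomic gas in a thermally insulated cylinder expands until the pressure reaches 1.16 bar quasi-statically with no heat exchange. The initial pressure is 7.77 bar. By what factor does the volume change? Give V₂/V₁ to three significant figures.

From PV^γ = const, V₂/V₁ = (P₁/P₂)^(1/γ).
For a diatomic ideal gas γ = 7/5.
V₂/V₁ = (7.77/1.16)^(5/7) = 3.89.

V₂/V₁ ≈ 3.89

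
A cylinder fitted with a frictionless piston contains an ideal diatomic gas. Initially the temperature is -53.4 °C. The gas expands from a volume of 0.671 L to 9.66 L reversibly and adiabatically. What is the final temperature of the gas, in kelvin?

For a reversible adiabat TV^(γ−1) is constant, so T₂ = T₁ (V₁/V₂)^(γ−1).
For a diatomic ideal gas γ = 7/5, so γ−1 = 2/5.
T₁ = -53.4 °C = 219.7 K.
T₂ = 219.7 × (0.671/9.66)^(2/5) = 75.62 K.

T₂ ≈ 75.6 K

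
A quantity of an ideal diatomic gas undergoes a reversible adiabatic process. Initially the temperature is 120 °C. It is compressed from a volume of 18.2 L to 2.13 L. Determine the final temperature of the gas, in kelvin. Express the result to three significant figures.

T₂ ≈ 927 K

Adiabatic: T₁V₁^(γ−1) = T₂V₂^(γ−1) ⇒ T₂ = T₁ (V₁/V₂)^(γ−1).
For a diatomic ideal gas γ = 7/5, so γ−1 = 2/5.
T₁ = 120 °C = 393.1 K.
T₂ = 393.1 × (18.2/2.13)^(2/5) = 927.3 K.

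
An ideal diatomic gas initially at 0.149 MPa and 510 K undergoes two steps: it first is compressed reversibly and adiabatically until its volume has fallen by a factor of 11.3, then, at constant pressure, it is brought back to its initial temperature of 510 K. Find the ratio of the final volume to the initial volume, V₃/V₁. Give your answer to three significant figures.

V₃/V₁ ≈ 0.0335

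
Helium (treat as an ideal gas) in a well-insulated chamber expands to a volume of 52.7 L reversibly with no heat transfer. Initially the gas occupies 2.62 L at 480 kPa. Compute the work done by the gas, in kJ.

W ≈ 1.63 kJ

γ = 5/3 for a monatomic ideal gas.
P₂ = P₁(V₁/V₂)^γ = 480×(2.62/52.7)^(5/3) = 3.226 kPa.
For a reversible adiabat, W_by_gas = (P₁V₁ − P₂V₂)/(γ−1).
W_by = (480000×0.00262 − 3226×0.0527) / (2/3) = 1631 J.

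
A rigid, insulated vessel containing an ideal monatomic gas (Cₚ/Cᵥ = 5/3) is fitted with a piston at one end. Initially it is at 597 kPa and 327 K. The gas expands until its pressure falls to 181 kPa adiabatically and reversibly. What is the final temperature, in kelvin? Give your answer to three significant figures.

T₂ ≈ 203 K

Adiabatic: T₂/T₁ = (P₂/P₁)^((γ−1)/γ).
T₂ = 327 × (181/597)^(2/5) = 202.9 K.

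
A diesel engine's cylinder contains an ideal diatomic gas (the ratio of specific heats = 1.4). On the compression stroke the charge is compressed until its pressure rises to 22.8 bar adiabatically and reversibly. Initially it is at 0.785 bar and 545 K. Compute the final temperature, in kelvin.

T₂ ≈ 1430 K

Along an adiabat T P^((1−γ)/γ) is constant, so T₂ = T₁ (P₂/P₁)^((γ−1)/γ).
T₂ = 545 × (22.8/0.785)^(0.286) = 1427 K.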